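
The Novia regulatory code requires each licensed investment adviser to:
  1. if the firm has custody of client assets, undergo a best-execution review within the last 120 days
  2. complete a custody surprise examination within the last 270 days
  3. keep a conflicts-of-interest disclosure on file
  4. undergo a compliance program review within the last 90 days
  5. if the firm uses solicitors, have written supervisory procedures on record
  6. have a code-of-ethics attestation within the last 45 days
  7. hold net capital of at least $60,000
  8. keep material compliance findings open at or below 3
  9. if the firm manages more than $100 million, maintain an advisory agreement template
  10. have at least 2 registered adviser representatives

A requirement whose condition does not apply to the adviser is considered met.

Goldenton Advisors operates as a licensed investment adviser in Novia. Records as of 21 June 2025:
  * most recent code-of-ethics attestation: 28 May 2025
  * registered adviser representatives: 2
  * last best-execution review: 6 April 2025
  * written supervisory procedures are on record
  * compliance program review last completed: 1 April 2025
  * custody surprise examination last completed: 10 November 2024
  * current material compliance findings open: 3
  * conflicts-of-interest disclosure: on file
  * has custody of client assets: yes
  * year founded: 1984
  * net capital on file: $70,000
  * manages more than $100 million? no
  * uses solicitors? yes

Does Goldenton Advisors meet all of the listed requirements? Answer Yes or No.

1. condition 'has custody of client assets' holds; best-execution review 76 days ago vs limit 120 → met
2. custody surprise examination 223 days ago vs limit 270 → met
3. conflicts-of-interest disclosure present → met
4. compliance program review 81 days ago vs limit 90 → met
5. condition 'uses solicitors' holds; written supervisory procedures present → met
6. code-of-ethics attestation 24 days ago vs limit 45 → met
7. net capital $70,000 ≥ $60,000 → met
8. material compliance findings open 3 ≤ 3 → met
9. condition 'manages more than $100 million' does not hold → requirement n/a → met
10. registered adviser representatives 2 ≥ 2 → met
All met.

Yes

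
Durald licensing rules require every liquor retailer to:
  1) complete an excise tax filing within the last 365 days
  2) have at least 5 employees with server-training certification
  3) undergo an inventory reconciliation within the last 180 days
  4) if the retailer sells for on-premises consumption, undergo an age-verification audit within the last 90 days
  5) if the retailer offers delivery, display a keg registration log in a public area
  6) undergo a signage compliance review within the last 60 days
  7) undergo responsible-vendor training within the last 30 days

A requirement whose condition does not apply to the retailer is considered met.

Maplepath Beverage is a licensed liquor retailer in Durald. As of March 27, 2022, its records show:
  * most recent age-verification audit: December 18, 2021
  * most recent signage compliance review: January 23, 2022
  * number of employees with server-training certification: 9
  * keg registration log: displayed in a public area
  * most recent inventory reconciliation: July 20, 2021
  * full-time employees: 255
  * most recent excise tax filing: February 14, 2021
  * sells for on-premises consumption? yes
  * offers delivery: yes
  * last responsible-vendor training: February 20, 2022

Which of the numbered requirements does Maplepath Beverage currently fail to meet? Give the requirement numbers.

1, 3, 4, 6, 7

1. excise tax filing 406 days ago vs limit 365 → not met
2. employees with server-training certification 9 ≥ 5 → met
3. inventory reconciliation 250 days ago vs limit 180 → not met
4. condition 'sells for on-premises consumption' holds; age-verification audit 99 days ago vs limit 90 → not met
5. condition 'offers delivery' holds; keg registration log present → met
6. signage compliance review 63 days ago vs limit 60 → not met
7. responsible-vendor training 35 days ago vs limit 30 → not met
Not met: 1, 3, 4, 6, 7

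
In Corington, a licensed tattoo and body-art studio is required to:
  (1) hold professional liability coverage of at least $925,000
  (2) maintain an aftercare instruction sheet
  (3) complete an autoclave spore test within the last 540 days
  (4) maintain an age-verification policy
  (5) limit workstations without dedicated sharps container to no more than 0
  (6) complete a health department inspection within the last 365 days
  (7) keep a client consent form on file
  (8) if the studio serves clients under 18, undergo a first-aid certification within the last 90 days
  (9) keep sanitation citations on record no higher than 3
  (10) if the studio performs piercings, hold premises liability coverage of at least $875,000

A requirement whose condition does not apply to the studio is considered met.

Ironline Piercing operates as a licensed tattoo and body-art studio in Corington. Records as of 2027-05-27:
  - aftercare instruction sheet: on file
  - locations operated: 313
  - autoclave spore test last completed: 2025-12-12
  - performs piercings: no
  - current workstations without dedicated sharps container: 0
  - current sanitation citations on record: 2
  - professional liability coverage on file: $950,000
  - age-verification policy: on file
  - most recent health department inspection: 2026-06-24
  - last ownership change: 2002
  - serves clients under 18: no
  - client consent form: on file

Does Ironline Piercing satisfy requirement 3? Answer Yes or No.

3. autoclave spore test 531 days ago vs limit 540 → met

Yes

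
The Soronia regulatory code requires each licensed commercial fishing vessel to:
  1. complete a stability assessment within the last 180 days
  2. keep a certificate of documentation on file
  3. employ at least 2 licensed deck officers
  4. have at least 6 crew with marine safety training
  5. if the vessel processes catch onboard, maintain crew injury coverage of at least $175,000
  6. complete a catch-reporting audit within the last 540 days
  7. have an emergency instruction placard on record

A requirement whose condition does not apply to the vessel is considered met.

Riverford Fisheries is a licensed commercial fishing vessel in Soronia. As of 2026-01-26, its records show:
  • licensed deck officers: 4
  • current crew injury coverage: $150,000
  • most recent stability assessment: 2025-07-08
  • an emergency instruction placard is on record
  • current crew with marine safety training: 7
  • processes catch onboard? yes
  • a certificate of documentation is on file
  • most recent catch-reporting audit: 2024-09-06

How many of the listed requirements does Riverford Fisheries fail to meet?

2

1. stability assessment 202 days ago vs limit 180 → not met
2. certificate of documentation present → met
3. licensed deck officers 4 ≥ 2 → met
4. crew with marine safety training 7 ≥ 6 → met
5. condition 'processes catch onboard' holds; crew injury coverage $150,000 < $175,000 → not met
6. catch-reporting audit 507 days ago vs limit 540 → met
7. emergency instruction placard present → met
Not met: 2 of 7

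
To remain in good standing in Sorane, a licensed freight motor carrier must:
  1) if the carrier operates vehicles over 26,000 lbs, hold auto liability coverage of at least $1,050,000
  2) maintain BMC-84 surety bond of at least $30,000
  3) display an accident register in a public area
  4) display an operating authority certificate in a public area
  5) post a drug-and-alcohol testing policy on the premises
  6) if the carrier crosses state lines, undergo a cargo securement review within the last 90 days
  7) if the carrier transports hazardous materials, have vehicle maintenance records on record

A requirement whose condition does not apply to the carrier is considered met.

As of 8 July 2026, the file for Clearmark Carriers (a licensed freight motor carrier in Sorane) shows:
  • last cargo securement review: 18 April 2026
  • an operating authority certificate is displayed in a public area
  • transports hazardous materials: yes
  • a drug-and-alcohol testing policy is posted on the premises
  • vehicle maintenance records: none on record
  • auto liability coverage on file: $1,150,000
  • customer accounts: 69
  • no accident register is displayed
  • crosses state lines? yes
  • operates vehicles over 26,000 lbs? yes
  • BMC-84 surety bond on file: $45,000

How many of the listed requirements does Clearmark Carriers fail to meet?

1. condition 'operates vehicles over 26,000 lbs' holds; auto liability coverage $1,150,000 ≥ $1,050,000 → met
2. BMC-84 surety bond $45,000 ≥ $30,000 → met
3. accident register absent → not met
4. operating authority certificate present → met
5. drug-and-alcohol testing policy present → met
6. condition 'crosses state lines' holds; cargo securement review 81 days ago vs limit 90 → met
7. condition 'transports hazardous materials' holds; vehicle maintenance records absent → not met
Not met: 2 of 7

2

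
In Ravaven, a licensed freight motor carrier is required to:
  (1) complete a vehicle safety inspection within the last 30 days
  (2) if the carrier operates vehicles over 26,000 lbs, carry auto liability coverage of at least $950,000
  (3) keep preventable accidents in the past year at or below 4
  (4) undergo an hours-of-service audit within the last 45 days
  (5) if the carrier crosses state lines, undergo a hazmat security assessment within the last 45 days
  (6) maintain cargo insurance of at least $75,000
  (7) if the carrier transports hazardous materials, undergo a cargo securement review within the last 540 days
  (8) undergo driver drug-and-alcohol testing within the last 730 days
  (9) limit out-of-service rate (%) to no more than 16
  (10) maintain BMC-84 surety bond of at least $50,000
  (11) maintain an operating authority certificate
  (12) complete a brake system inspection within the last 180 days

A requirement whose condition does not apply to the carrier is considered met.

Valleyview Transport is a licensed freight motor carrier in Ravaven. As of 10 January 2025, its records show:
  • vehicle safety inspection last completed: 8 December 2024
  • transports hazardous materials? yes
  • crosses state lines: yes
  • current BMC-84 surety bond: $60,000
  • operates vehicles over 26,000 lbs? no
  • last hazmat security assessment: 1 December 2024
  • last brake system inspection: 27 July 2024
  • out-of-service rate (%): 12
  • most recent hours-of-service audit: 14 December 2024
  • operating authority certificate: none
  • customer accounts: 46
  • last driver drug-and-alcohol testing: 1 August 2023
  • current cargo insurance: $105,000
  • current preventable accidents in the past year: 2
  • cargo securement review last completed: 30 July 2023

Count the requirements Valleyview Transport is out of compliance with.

1. vehicle safety inspection 33 days ago vs limit 30 → not met
2. condition 'operates vehicles over 26,000 lbs' does not hold → requirement n/a → met
3. preventable accidents in the past year 2 ≤ 4 → met
4. hours-of-service audit 27 days ago vs limit 45 → met
5. condition 'crosses state lines' holds; hazmat security assessment 40 days ago vs limit 45 → met
6. cargo insurance $105,000 ≥ $75,000 → met
7. condition 'transports hazardous materials' holds; cargo securement review 530 days ago vs limit 540 → met
8. driver drug-and-alcohol testing 528 days ago vs limit 730 → met
9. out-of-service rate (%) 12 ≤ 16 → met
10. BMC-84 surety bond $60,000 ≥ $50,000 → met
11. operating authority certificate absent → not met
12. brake system inspection 167 days ago vs limit 180 → met
Not met: 2 of 12

2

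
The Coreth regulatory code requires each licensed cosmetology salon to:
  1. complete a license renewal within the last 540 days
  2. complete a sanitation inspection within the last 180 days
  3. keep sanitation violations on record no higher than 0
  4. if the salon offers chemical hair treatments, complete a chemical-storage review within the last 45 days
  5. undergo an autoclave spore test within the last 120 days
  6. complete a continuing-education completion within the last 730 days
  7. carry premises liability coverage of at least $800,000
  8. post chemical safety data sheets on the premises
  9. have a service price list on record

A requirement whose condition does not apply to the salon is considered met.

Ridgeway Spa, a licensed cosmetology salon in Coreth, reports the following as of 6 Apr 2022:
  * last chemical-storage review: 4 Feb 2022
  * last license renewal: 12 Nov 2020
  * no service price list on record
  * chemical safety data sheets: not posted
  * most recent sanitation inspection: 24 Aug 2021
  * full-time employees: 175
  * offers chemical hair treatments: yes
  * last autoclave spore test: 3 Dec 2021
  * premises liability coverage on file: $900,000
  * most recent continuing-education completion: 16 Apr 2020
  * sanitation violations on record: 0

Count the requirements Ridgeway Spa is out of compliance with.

1. license renewal 510 days ago vs limit 540 → met
2. sanitation inspection 225 days ago vs limit 180 → not met
3. sanitation violations on record 0 ≤ 0 → met
4. condition 'offers chemical hair treatments' holds; chemical-storage review 61 days ago vs limit 45 → not met
5. autoclave spore test 124 days ago vs limit 120 → not met
6. continuing-education completion 720 days ago vs limit 730 → met
7. premises liability coverage $900,000 ≥ $800,000 → met
8. chemical safety data sheets absent → not met
9. service price list absent → not met
Not met: 5 of 9

5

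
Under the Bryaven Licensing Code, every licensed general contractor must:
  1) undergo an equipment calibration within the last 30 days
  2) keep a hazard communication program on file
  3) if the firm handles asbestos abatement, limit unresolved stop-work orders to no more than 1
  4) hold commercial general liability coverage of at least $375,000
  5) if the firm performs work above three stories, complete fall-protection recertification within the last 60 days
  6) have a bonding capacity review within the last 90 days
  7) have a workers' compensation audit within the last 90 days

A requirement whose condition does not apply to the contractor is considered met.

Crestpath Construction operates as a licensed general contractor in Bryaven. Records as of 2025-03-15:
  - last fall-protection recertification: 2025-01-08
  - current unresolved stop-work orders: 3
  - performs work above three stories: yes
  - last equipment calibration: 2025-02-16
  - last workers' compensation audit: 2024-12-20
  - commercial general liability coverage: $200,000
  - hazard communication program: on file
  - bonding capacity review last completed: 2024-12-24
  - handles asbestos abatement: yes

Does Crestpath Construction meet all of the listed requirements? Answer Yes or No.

1. equipment calibration 27 days ago vs limit 30 → met
2. hazard communication program present → met
3. condition 'handles asbestos abatement' holds; unresolved stop-work orders 3 > 1 → not met
4. commercial general liability coverage $200,000 < $375,000 → not met
5. condition 'performs work above three stories' holds; fall-protection recertification 66 days ago vs limit 60 → not met
6. bonding capacity review 81 days ago vs limit 90 → met
7. workers' compensation audit 85 days ago vs limit 90 → met
Not met: 3, 4, 5

No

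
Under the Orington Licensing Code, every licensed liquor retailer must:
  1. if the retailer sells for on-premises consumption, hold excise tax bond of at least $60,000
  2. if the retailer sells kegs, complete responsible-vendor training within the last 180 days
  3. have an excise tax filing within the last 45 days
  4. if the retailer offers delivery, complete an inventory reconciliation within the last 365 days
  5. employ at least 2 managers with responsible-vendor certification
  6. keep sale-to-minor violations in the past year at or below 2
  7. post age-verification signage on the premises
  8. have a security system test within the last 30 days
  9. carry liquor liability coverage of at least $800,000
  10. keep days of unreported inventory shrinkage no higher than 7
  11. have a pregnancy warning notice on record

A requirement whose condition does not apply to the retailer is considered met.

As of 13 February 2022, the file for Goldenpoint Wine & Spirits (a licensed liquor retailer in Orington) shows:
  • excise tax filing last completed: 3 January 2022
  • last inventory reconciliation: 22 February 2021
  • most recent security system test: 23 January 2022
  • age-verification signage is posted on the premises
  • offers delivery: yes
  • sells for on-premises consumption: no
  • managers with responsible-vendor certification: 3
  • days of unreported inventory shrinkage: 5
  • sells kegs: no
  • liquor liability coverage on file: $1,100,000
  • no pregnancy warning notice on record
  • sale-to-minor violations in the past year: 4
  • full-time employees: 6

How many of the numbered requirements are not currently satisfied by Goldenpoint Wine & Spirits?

1. condition 'sells for on-premises consumption' does not hold → requirement n/a → met
2. condition 'sells kegs' does not hold → requirement n/a → met
3. excise tax filing 41 days ago vs limit 45 → met
4. condition 'offers delivery' holds; inventory reconciliation 356 days ago vs limit 365 → met
5. managers with responsible-vendor certification 3 ≥ 2 → met
6. sale-to-minor violations in the past year 4 > 2 → not met
7. age-verification signage present → met
8. security system test 21 days ago vs limit 30 → met
9. liquor liability coverage $1,100,000 ≥ $800,000 → met
10. days of unreported inventory shrinkage 5 ≤ 7 → met
11. pregnancy warning notice absent → not met
Not met: 2 of 11

2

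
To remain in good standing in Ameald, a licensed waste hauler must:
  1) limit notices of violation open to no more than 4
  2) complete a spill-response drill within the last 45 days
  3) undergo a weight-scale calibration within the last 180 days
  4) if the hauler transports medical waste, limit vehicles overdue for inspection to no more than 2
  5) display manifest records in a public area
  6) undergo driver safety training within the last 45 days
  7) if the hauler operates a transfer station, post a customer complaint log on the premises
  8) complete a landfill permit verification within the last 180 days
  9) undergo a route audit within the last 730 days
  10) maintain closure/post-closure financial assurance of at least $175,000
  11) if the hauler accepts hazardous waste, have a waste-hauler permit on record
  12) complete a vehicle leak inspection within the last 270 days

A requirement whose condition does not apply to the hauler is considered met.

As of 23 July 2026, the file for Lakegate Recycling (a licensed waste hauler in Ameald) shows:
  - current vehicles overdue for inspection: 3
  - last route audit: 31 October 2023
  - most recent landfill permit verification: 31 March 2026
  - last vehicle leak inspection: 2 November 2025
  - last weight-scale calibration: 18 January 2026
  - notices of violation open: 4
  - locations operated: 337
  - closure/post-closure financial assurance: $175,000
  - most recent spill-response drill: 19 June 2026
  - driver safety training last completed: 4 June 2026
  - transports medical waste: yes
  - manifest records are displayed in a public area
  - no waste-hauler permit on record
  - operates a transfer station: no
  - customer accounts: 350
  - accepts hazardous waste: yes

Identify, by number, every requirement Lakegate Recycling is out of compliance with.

3, 4, 6, 9, 11

1. notices of violation open 4 ≤ 4 → met
2. spill-response drill 34 days ago vs limit 45 → met
3. weight-scale calibration 186 days ago vs limit 180 → not met
4. condition 'transports medical waste' holds; vehicles overdue for inspection 3 > 2 → not met
5. manifest records present → met
6. driver safety training 49 days ago vs limit 45 → not met
7. condition 'operates a transfer station' does not hold → requirement n/a → met
8. landfill permit verification 114 days ago vs limit 180 → met
9. route audit 996 days ago vs limit 730 → not met
10. closure/post-closure financial assurance $175,000 ≥ $175,000 → met
11. condition 'accepts hazardous waste' holds; waste-hauler permit absent → not met
12. vehicle leak inspection 263 days ago vs limit 270 → met
Not met: 3, 4, 6, 9, 11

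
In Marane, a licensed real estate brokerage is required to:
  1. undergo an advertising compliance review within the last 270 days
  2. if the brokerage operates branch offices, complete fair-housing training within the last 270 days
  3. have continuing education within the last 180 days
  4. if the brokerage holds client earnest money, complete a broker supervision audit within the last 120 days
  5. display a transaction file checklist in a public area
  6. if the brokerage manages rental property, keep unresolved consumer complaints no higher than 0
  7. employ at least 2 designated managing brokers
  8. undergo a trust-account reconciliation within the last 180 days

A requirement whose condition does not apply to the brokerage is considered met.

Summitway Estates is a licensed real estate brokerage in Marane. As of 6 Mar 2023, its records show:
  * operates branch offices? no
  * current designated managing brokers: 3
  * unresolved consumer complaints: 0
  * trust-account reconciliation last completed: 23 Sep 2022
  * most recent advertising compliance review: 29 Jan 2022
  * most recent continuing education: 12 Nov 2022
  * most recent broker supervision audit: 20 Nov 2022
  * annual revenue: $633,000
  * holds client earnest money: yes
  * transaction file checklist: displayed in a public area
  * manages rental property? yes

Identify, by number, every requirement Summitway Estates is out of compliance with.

1

1. advertising compliance review 401 days ago vs limit 270 → not met
2. condition 'operates branch offices' does not hold → requirement n/a → met
3. continuing education 114 days ago vs limit 180 → met
4. condition 'holds client earnest money' holds; broker supervision audit 106 days ago vs limit 120 → met
5. transaction file checklist present → met
6. condition 'manages rental property' holds; unresolved consumer complaints 0 ≤ 0 → met
7. designated managing brokers 3 ≥ 2 → met
8. trust-account reconciliation 164 days ago vs limit 180 → met
Not met: 1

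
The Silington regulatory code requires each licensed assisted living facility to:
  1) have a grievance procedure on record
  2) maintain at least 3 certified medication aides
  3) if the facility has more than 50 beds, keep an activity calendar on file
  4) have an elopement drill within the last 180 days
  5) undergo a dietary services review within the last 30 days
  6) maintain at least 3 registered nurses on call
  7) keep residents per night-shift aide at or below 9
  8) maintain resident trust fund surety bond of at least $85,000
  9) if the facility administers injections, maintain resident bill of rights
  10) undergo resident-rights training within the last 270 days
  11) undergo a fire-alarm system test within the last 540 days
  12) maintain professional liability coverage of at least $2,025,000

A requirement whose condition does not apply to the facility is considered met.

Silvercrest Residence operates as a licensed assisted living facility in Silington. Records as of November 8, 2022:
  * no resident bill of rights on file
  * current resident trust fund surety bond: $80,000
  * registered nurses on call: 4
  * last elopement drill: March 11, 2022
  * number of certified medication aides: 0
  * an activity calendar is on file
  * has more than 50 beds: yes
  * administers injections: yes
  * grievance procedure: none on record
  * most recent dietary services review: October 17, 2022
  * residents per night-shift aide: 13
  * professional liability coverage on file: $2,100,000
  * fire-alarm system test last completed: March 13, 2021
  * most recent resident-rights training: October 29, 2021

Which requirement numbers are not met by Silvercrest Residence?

1. grievance procedure absent → not met
2. certified medication aides 0 < 3 → not met
3. condition 'has more than 50 beds' holds; activity calendar present → met
4. elopement drill 242 days ago vs limit 180 → not met
5. dietary services review 22 days ago vs limit 30 → met
6. registered nurses on call 4 ≥ 3 → met
7. residents per night-shift aide 13 > 9 → not met
8. resident trust fund surety bond $80,000 < $85,000 → not met
9. condition 'administers injections' holds; resident bill of rights absent → not met
10. resident-rights training 375 days ago vs limit 270 → not met
11. fire-alarm system test 605 days ago vs limit 540 → not met
12. professional liability coverage $2,100,000 ≥ $2,025,000 → met
Not met: 1, 2, 4, 7, 8, 9, 10, 11

1, 2, 4, 7, 8, 9, 10, 11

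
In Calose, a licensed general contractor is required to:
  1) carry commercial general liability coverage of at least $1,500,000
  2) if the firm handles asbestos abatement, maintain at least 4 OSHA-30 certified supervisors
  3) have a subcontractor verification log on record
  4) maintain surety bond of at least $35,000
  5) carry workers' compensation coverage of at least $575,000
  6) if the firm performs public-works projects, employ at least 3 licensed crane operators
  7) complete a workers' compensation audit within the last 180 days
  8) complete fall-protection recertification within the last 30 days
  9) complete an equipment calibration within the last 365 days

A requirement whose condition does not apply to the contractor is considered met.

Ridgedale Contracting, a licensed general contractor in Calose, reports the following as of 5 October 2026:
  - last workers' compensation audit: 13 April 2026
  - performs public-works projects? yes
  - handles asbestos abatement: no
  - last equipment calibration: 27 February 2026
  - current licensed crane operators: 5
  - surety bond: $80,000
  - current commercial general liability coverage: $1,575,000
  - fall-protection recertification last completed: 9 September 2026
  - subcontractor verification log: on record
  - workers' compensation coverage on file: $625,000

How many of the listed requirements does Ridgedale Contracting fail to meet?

1. commercial general liability coverage $1,575,000 ≥ $1,500,000 → met
2. condition 'handles asbestos abatement' does not hold → requirement n/a → met
3. subcontractor verification log present → met
4. surety bond $80,000 ≥ $35,000 → met
5. workers' compensation coverage $625,000 ≥ $575,000 → met
6. condition 'performs public-works projects' holds; licensed crane operators 5 ≥ 3 → met
7. workers' compensation audit 175 days ago vs limit 180 → met
8. fall-protection recertification 26 days ago vs limit 30 → met
9. equipment calibration 220 days ago vs limit 365 → met
Not met: 0 of 9

0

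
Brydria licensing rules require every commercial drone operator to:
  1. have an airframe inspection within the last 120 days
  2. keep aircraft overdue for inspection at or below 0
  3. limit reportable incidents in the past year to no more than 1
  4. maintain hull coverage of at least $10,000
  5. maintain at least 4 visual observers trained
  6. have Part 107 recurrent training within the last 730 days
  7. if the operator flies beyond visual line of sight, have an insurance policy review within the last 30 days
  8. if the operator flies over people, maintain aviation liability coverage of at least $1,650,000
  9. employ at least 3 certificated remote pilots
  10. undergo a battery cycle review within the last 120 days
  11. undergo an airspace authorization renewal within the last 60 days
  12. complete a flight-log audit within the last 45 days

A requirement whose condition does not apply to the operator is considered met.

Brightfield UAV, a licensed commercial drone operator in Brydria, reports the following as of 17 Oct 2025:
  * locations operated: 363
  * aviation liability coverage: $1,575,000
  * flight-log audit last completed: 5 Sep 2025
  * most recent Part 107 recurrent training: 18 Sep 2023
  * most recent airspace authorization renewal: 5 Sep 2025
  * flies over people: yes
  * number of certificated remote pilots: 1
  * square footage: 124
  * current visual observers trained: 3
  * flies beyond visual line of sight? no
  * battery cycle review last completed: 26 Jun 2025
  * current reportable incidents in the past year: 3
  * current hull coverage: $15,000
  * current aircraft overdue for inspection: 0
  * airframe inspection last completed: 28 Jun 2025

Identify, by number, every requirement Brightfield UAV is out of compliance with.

1. airframe inspection 111 days ago vs limit 120 → met
2. aircraft overdue for inspection 0 ≤ 0 → met
3. reportable incidents in the past year 3 > 1 → not met
4. hull coverage $15,000 ≥ $10,000 → met
5. visual observers trained 3 < 4 → not met
6. Part 107 recurrent training 760 days ago vs limit 730 → not met
7. condition 'flies beyond visual line of sight' does not hold → requirement n/a → met
8. condition 'flies over people' holds; aviation liability coverage $1,575,000 < $1,650,000 → not met
9. certificated remote pilots 1 < 3 → not met
10. battery cycle review 113 days ago vs limit 120 → met
11. airspace authorization renewal 42 days ago vs limit 60 → met
12. flight-log audit 42 days ago vs limit 45 → met
Not met: 3, 5, 6, 8, 9

3, 5, 6, 8, 9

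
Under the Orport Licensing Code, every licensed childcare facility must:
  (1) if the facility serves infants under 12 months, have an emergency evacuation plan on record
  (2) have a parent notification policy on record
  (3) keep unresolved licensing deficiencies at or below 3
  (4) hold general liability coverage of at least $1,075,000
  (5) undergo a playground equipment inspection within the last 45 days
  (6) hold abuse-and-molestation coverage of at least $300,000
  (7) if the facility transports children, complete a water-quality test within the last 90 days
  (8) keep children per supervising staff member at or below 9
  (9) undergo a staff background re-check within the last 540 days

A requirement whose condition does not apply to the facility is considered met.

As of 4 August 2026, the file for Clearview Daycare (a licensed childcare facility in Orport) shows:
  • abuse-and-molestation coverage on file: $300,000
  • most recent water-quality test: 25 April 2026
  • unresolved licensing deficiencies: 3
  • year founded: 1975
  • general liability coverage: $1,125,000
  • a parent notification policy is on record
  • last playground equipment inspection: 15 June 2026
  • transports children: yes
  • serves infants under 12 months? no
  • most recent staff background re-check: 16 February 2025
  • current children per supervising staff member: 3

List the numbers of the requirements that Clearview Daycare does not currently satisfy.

5, 7

1. condition 'serves infants under 12 months' does not hold → requirement n/a → met
2. parent notification policy present → met
3. unresolved licensing deficiencies 3 ≤ 3 → met
4. general liability coverage $1,125,000 ≥ $1,075,000 → met
5. playground equipment inspection 50 days ago vs limit 45 → not met
6. abuse-and-molestation coverage $300,000 ≥ $300,000 → met
7. condition 'transports children' holds; water-quality test 101 days ago vs limit 90 → not met
8. children per supervising staff member 3 ≤ 9 → met
9. staff background re-check 534 days ago vs limit 540 → met
Not met: 5, 7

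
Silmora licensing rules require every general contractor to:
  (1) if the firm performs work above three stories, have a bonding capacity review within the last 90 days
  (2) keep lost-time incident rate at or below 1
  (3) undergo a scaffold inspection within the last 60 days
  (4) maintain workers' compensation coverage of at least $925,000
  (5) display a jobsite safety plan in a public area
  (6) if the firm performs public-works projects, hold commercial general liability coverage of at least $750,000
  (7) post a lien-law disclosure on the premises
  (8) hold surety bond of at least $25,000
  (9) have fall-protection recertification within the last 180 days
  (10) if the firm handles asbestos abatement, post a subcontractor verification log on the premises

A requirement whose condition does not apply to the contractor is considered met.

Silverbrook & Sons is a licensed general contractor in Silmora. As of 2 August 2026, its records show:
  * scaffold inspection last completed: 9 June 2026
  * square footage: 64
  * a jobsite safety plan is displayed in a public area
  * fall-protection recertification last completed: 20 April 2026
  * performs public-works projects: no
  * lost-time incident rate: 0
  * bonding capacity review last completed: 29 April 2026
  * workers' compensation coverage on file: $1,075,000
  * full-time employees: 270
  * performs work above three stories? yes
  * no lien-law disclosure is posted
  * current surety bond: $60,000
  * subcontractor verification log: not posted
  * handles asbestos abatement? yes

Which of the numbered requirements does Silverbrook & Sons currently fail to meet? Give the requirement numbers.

1, 7, 10

1. condition 'performs work above three stories' holds; bonding capacity review 95 days ago vs limit 90 → not met
2. lost-time incident rate 0 ≤ 1 → met
3. scaffold inspection 54 days ago vs limit 60 → met
4. workers' compensation coverage $1,075,000 ≥ $925,000 → met
5. jobsite safety plan present → met
6. condition 'performs public-works projects' does not hold → requirement n/a → met
7. lien-law disclosure absent → not met
8. surety bond $60,000 ≥ $25,000 → met
9. fall-protection recertification 104 days ago vs limit 180 → met
10. condition 'handles asbestos abatement' holds; subcontractor verification log absent → not met
Not met: 1, 7, 10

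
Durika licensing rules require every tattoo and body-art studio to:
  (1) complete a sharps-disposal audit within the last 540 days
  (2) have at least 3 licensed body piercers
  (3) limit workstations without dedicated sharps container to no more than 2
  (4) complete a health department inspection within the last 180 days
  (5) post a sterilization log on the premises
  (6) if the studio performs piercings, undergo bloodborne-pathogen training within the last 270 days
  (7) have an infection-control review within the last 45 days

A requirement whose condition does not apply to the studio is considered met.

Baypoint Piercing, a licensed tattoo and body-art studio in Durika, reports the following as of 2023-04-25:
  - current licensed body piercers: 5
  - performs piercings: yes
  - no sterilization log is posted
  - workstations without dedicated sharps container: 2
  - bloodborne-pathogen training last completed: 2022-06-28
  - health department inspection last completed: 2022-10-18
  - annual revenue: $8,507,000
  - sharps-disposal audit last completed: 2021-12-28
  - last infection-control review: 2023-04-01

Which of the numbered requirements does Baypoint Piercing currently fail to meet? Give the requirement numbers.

1. sharps-disposal audit 483 days ago vs limit 540 → met
2. licensed body piercers 5 ≥ 3 → met
3. workstations without dedicated sharps container 2 ≤ 2 → met
4. health department inspection 189 days ago vs limit 180 → not met
5. sterilization log absent → not met
6. condition 'performs piercings' holds; bloodborne-pathogen training 301 days ago vs limit 270 → not met
7. infection-control review 24 days ago vs limit 45 → met
Not met: 4, 5, 6

4, 5, 6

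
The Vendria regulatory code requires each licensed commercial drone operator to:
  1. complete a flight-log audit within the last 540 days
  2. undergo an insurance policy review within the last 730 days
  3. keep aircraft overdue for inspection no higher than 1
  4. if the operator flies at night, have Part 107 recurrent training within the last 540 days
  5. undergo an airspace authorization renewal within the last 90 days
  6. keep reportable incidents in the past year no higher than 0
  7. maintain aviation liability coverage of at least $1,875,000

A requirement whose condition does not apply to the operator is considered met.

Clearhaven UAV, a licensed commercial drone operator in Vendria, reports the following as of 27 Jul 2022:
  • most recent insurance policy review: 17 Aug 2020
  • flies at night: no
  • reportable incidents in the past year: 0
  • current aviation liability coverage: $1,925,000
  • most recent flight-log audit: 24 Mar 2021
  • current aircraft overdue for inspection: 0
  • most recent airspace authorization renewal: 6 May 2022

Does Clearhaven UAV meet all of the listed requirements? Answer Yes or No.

Yes

1. flight-log audit 490 days ago vs limit 540 → met
2. insurance policy review 709 days ago vs limit 730 → met
3. aircraft overdue for inspection 0 ≤ 1 → met
4. condition 'flies at night' does not hold → requirement n/a → met
5. airspace authorization renewal 82 days ago vs limit 90 → met
6. reportable incidents in the past year 0 ≤ 0 → met
7. aviation liability coverage $1,925,000 ≥ $1,875,000 → met
All met.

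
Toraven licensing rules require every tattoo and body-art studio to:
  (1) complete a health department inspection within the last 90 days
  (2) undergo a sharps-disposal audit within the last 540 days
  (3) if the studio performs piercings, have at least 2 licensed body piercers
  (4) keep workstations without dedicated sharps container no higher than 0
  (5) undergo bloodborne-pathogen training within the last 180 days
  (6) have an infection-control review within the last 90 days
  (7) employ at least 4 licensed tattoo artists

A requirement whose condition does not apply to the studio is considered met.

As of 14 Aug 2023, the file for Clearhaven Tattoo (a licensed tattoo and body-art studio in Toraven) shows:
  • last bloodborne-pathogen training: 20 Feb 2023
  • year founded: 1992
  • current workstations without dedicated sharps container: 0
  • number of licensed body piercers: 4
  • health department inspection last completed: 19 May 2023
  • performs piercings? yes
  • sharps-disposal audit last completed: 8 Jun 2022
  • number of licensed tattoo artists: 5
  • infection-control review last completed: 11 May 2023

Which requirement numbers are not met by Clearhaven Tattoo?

6

1. health department inspection 87 days ago vs limit 90 → met
2. sharps-disposal audit 432 days ago vs limit 540 → met
3. condition 'performs piercings' holds; licensed body piercers 4 ≥ 2 → met
4. workstations without dedicated sharps container 0 ≤ 0 → met
5. bloodborne-pathogen training 175 days ago vs limit 180 → met
6. infection-control review 95 days ago vs limit 90 → not met
7. licensed tattoo artists 5 ≥ 4 → met
Not met: 6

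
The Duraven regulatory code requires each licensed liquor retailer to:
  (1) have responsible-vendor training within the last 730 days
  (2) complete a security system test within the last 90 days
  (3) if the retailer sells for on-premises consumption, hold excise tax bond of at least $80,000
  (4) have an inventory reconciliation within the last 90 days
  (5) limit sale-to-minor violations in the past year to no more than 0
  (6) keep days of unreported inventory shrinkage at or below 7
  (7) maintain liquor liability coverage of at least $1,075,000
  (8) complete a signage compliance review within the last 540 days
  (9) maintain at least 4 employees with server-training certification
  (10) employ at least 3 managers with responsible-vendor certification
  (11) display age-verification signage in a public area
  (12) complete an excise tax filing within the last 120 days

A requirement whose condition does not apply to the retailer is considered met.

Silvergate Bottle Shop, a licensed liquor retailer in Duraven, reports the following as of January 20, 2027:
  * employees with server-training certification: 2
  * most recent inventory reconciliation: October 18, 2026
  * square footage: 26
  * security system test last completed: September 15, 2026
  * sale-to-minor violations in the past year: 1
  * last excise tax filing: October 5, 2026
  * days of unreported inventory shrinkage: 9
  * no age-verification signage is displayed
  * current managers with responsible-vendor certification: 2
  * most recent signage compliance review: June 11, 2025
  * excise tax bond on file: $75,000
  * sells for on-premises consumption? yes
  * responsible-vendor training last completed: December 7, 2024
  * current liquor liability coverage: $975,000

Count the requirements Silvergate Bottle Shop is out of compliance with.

11

1. responsible-vendor training 774 days ago vs limit 730 → not met
2. security system test 127 days ago vs limit 90 → not met
3. condition 'sells for on-premises consumption' holds; excise tax bond $75,000 < $80,000 → not met
4. inventory reconciliation 94 days ago vs limit 90 → not met
5. sale-to-minor violations in the past year 1 > 0 → not met
6. days of unreported inventory shrinkage 9 > 7 → not met
7. liquor liability coverage $975,000 < $1,075,000 → not met
8. signage compliance review 588 days ago vs limit 540 → not met
9. employees with server-training certification 2 < 4 → not met
10. managers with responsible-vendor certification 2 < 3 → not met
11. age-verification signage absent → not met
12. excise tax filing 107 days ago vs limit 120 → met
Not met: 11 of 12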